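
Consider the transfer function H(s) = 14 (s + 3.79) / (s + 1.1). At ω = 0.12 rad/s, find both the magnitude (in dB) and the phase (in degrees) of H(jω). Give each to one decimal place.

|H| = 33.6 dB, ∠H = -4.4°

|j0.12 + 3.79| = √(0.12² + 3.79²) = 3.792
|j0.12 + 1.1| = √(0.12² + 1.1²) = 1.107
|H(j0.12)| = 14 × 3.792 / 1.107 = 47.976
20 log₁₀(47.976) = 33.62 dB
∠(j0.12 + 3.79) = arctan(0.12/3.79) = 1.81°
∠(j0.12 + 1.1) = arctan(0.12/1.1) = 6.23°
∠H(j0.12) = 1.81° − 6.23° = -4.41°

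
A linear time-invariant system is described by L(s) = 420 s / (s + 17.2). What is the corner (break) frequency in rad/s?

The single real pole at s = −17.2 gives a corner at ω = 17.2 rad/s.

17.2 rad/s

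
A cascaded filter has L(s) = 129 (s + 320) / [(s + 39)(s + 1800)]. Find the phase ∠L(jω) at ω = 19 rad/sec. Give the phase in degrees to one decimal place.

-23.2°

∠(j19 + 320) = arctan(19/320) = 3.40°
∠(j19 + 39) = arctan(19/39) = 25.97°
∠(j19 + 1800) = arctan(19/1800) = 0.60°
∠L(j19) = 3.40° − (25.97° + 0.60°) = -23.18°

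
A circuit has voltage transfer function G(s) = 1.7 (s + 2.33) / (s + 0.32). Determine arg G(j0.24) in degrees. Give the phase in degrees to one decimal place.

-31.0°

∠(j0.24 + 2.33) = arctan(0.24/2.33) = 5.88°
∠(j0.24 + 0.32) = arctan(0.24/0.32) = 36.87°
∠G(j0.24) = 5.88° − 36.87° = -30.99°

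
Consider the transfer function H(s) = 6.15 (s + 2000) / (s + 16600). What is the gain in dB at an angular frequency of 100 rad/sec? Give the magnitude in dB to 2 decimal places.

-2.59 dB

|j100 + 2000| = √(100² + 2000²) = 2002
|j100 + 16600| = √(100² + 16600²) = 1.66e+04
|H(j100)| = 6.15 × 2002 / 1.66e+04 = 0.74188
20 log₁₀(0.74188) = -2.593 dB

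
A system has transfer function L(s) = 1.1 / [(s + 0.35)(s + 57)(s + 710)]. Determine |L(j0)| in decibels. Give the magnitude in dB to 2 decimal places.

-82.20 dB

L(0) = 1.1 / (0.35 × 57 × 710) = 7.7659e-05
20 log₁₀(7.7659e-05) = -82.196 dB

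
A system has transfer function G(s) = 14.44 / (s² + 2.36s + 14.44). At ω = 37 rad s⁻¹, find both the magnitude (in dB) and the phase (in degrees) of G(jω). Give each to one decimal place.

|(j37)² + 2.36(j37) + 14.44| = |-1354.6 + j87.32| = 1357
|G(j37)| = 14.44 / 1357 = 0.010638
20 log₁₀(0.010638) = -39.46 dB
∠[(j37)² + 2.36(j37) + 14.44] = ∠[-1354.6 + j87.32] = 176.31°
∠G(j37) = −176.31° = -176.31°

|G| = -39.5 dB, ∠G = -176.3°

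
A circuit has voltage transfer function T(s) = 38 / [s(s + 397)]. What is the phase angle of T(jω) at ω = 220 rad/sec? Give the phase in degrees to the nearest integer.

-119°

∠(j220 + 397) = arctan(220/397) = 28.99°
∠(j220) = 90.00°
∠T(j220) = − (28.99° + 90.00°) = -118.99°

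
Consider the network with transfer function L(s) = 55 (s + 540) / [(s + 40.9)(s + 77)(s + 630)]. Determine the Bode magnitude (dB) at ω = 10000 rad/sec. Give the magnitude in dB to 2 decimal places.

-125.20 dB

|j10000 + 540| = √(10000² + 540²) = 1.001e+04
|j10000 + 40.9| = √(10000² + 40.9²) = 1e+04
|j10000 + 77| = √(10000² + 77²) = 1e+04
|j10000 + 630| = √(10000² + 630²) = 1.002e+04
|L(j10000)| = 55 × 1.001e+04 / (1e+04 × 1e+04 × 1.002e+04) = 5.4969e-07
20 log₁₀(5.4969e-07) = -125.198 dB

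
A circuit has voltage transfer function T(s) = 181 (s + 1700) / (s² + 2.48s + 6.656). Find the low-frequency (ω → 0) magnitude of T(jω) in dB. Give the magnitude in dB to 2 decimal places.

93.30 dB

T(0) = 181 × 1700 / 6.656 = 46229
20 log₁₀(46229) = 93.298 dB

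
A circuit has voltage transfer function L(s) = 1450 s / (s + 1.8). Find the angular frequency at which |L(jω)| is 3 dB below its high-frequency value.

1.8 rad s⁻¹

For a single-pole high-pass, the −3 dB point is at the pole: ω = 1.8 rad s⁻¹.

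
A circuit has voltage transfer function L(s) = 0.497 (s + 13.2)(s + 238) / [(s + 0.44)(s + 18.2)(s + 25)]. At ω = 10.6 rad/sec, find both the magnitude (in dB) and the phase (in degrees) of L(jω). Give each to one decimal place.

|j10.6 + 13.2| = √(10.6² + 13.2²) = 16.93
|j10.6 + 238| = √(10.6² + 238²) = 238.2
|j10.6 + 0.44| = √(10.6² + 0.44²) = 10.61
|j10.6 + 18.2| = √(10.6² + 18.2²) = 21.06
|j10.6 + 25| = √(10.6² + 25²) = 27.15
|L(j10.6)| = 0.497 × 16.93 × 238.2 / (10.61 × 21.06 × 27.15) = 0.33036
20 log₁₀(0.33036) = -9.62 dB
∠(j10.6 + 13.2) = arctan(10.6/13.2) = 38.77°
∠(j10.6 + 238) = arctan(10.6/238) = 2.55°
∠(j10.6 + 0.44) = arctan(10.6/0.44) = 87.62°
∠(j10.6 + 18.2) = arctan(10.6/18.2) = 30.22°
∠(j10.6 + 25) = arctan(10.6/25) = 22.98°
∠L(j10.6) = 38.77° + 2.55° − (87.62° + 30.22° + 22.98°) = -99.50°

|L| = -9.6 dB, ∠L = -99.5°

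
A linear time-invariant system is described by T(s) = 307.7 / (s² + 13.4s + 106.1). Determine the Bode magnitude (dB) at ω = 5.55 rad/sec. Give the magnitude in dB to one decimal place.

9.3 dB

|(j5.55)² + 13.4(j5.55) + 106.1| = |75.297 + j74.37| = 105.8
|T(j5.55)| = 307.7 / 105.8 = 2.9074
20 log₁₀(2.9074) = 9.27 dB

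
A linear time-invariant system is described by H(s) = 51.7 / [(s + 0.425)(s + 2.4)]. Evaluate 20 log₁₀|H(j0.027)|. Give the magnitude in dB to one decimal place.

|j0.027 + 0.425| = √(0.027² + 0.425²) = 0.4259
|j0.027 + 2.4| = √(0.027² + 2.4²) = 2.4
|H(j0.027)| = 51.7 / (0.4259 × 2.4) = 50.581
20 log₁₀(50.581) = 34.08 dB

34.1 dB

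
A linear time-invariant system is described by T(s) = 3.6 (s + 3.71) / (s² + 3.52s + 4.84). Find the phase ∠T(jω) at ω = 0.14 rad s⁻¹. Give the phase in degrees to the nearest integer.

-4 deg

∠(j0.14 + 3.71) = arctan(0.14/3.71) = 2.16°
∠[(j0.14)² + 3.52(j0.14) + 4.84] = ∠[4.8204 + j0.4928] = 5.84°
∠T(j0.14) = 2.16° − 5.84° = -3.68°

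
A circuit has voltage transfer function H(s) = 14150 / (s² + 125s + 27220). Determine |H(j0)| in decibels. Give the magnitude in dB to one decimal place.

-5.7 dB

H(0) = 14150 / 27220 = 0.51984
20 log₁₀(0.51984) = -5.68 dB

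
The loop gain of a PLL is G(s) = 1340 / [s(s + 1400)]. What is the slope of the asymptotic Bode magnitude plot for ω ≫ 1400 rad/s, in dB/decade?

-40 dB/decade

With 0 zeros and 2 poles, the high-frequency asymptotic slope is 20 × (0 − 2) = -40 dB/decade.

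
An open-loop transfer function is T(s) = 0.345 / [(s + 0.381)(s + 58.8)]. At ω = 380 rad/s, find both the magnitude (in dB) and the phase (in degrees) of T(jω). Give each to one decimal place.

|T| = -112.5 dB, ∠T = -171.1°

|j380 + 0.381| = √(380² + 0.381²) = 380
|j380 + 58.8| = √(380² + 58.8²) = 384.5
|T(j380)| = 0.345 / (380 × 384.5) = 2.3611e-06
20 log₁₀(2.3611e-06) = -112.54 dB
∠(j380 + 0.381) = arctan(380/0.381) = 89.94°
∠(j380 + 58.8) = arctan(380/58.8) = 81.20°
∠T(j380) = − (89.94° + 81.20°) = -171.15°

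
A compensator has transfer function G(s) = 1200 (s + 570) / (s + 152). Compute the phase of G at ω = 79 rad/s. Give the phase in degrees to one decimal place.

-19.6 deg

∠(j79 + 570) = arctan(79/570) = 7.89°
∠(j79 + 152) = arctan(79/152) = 27.46°
∠G(j79) = 7.89° − 27.46° = -19.57°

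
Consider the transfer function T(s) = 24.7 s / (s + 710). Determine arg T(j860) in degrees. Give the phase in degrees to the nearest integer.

∠(j860) = 90.00°
∠(j860 + 710) = arctan(860/710) = 50.46°
∠T(j860) = 90.00° − 50.46° = 39.54°

40°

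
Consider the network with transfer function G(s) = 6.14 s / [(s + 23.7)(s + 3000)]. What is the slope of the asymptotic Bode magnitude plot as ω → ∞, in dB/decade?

-20 dB/decade

With 1 zero and 2 poles, the high-frequency asymptotic slope is 20 × (1 − 2) = -20 dB/decade.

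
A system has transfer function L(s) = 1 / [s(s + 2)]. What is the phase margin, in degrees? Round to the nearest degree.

Gain crossover: |L(jω)| = 1 at ω ≈ 0.486 rad/sec.
∠L(j0.486) = −90° − arctan(0.486/2) ≈ -103.65°
PM = 180° + (-103.65°) = 76.35°

76 deg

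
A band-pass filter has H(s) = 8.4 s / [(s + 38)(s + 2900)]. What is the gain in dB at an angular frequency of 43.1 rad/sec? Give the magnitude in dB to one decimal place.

-53.3 dB

|j43.1| = 43.1
|j43.1 + 38| = √(43.1² + 38²) = 57.46
|j43.1 + 2900| = √(43.1² + 2900²) = 2900
|H(j43.1)| = 8.4 × 43.1 / (57.46 × 2900) = 0.0021724
20 log₁₀(0.0021724) = -53.26 dB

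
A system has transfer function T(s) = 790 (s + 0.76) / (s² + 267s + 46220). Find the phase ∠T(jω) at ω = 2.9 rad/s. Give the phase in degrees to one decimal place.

∠(j2.9 + 0.76) = arctan(2.9/0.76) = 75.31°
∠[(j2.9)² + 267(j2.9) + 46220] = ∠[46212 + j774.3] = 0.96°
∠T(j2.9) = 75.31° − 0.96° = 74.35°

74.4°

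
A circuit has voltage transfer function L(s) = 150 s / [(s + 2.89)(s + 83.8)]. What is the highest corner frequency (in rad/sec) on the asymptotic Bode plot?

Break frequencies occur at each pole and zero magnitude: 2.89 rad/sec, 83.8 rad/sec.
The highest is 83.8 rad/sec.

83.8 rad/sec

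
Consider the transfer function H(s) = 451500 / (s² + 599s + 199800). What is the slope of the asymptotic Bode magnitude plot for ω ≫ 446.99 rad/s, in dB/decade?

With 0 zeros and 2 poles, the high-frequency asymptotic slope is 20 × (0 − 2) = -40 dB/decade.

-40 dB/decade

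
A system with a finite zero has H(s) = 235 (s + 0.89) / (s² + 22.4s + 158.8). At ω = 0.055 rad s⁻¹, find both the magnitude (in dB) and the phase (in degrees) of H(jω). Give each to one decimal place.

|j0.055 + 0.89| = √(0.055² + 0.89²) = 0.8917
|(j0.055)² + 22.4(j0.055) + 158.8| = |158.8 + j1.232| = 158.8
|H(j0.055)| = 235 × 0.8917 / 158.8 = 1.3196
20 log₁₀(1.3196) = 2.41 dB
∠(j0.055 + 0.89) = arctan(0.055/0.89) = 3.54°
∠[(j0.055)² + 22.4(j0.055) + 158.8] = ∠[158.8 + j1.232] = 0.44°
∠H(j0.055) = 3.54° − 0.44° = 3.09°

|H| = 2.4 dB, ∠H = 3.1°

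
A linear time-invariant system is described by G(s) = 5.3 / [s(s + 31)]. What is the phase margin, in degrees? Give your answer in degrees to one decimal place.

89.7 deg

Gain crossover: |G(jω)| = 1 at ω ≈ 0.171 rad/sec.
∠G(j0.171) = −90° − arctan(0.171/31) ≈ -90.32°
PM = 180° + (-90.32°) = 89.68°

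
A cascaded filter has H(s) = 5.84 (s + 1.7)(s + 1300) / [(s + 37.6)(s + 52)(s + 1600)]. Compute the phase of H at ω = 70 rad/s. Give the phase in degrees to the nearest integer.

-26°

∠(j70 + 1.7) = arctan(70/1.7) = 88.61°
∠(j70 + 1300) = arctan(70/1300) = 3.08°
∠(j70 + 37.6) = arctan(70/37.6) = 61.76°
∠(j70 + 52) = arctan(70/52) = 53.39°
∠(j70 + 1600) = arctan(70/1600) = 2.51°
∠H(j70) = 88.61° + 3.08° − (61.76° + 53.39° + 2.51°) = -25.96°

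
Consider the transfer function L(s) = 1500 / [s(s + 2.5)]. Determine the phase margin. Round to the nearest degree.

4 deg

Gain crossover: |L(jω)| = 1 at ω ≈ 38.7 rad/s.
∠L(j38.7) = −90° − arctan(38.7/2.5) ≈ -176.30°
PM = 180° + (-176.30°) = 3.70°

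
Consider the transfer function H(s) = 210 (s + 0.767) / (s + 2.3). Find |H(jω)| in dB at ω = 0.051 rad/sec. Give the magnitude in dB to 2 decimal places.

|j0.051 + 0.767| = √(0.051² + 0.767²) = 0.7687
|j0.051 + 2.3| = √(0.051² + 2.3²) = 2.301
|H(j0.051)| = 210 × 0.7687 / 2.301 = 70.168
20 log₁₀(70.168) = 36.923 dB

36.92 dB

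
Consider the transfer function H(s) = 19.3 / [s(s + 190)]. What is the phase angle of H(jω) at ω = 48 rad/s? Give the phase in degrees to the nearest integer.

∠(j48 + 190) = arctan(48/190) = 14.18°
∠(j48) = 90.00°
∠H(j48) = − (14.18° + 90.00°) = -104.18°

-104 deg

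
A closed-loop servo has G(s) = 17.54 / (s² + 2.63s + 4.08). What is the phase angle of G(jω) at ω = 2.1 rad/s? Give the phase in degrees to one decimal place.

∠[(j2.1)² + 2.63(j2.1) + 4.08] = ∠[-0.33 + j5.523] = 93.42°
∠G(j2.1) = −93.42° = -93.42°

-93.4°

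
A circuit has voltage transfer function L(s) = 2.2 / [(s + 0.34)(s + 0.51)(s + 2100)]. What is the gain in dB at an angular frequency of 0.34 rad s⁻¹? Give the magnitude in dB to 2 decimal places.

|j0.34 + 0.34| = √(0.34² + 0.34²) = 0.4808
|j0.34 + 0.51| = √(0.34² + 0.51²) = 0.6129
|j0.34 + 2100| = √(0.34² + 2100²) = 2100
|L(j0.34)| = 2.2 / (0.4808 × 0.6129 × 2100) = 0.0035546
20 log₁₀(0.0035546) = -48.984 dB

-48.98 dB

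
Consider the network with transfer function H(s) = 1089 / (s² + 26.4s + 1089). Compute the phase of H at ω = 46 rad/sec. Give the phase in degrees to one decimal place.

-130.2 deg

∠[(j46)² + 26.4(j46) + 1089] = ∠[-1027 + j1214.4] = 130.22°
∠H(j46) = −130.22° = -130.22°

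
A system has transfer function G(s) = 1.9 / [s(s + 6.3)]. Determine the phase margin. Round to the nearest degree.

87 deg

Gain crossover: |G(jω)| = 1 at ω ≈ 0.301 rad/sec.
∠G(j0.301) = −90° − arctan(0.301/6.3) ≈ -92.74°
PM = 180° + (-92.74°) = 87.26°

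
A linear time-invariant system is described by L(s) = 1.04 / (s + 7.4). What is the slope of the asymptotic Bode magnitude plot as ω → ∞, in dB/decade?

-20 dB/decade

With 0 zeros and 1 pole, the high-frequency asymptotic slope is 20 × (0 − 1) = -20 dB/decade.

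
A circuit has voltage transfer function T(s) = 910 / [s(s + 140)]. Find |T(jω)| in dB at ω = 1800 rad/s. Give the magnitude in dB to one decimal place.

|j1800 + 140| = √(1800² + 140²) = 1805
|j1800| = 1800
|T(j1800)| = 910 / (1805 × 1800) = 0.00028002
20 log₁₀(0.00028002) = -71.06 dB

-71.1 dB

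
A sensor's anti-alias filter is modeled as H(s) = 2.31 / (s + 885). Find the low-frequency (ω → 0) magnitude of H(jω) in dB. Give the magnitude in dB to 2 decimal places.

-51.67 dB

H(0) = 2.31 / 885 = 0.0026102
20 log₁₀(0.0026102) = -51.667 dB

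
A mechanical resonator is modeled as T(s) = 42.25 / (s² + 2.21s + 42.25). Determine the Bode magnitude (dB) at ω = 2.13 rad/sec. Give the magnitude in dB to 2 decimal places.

0.92 dB

|(j2.13)² + 2.21(j2.13) + 42.25| = |37.713 + j4.7073| = 38.01
|T(j2.13)| = 42.25 / 38.01 = 1.1117
20 log₁₀(1.1117) = 0.920 dB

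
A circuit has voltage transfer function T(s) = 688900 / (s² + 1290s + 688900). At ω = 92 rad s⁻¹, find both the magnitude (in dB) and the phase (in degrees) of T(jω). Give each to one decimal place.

|(j92)² + 1290(j92) + 688900| = |6.8044e+05 + j1.1868e+05| = 6.907e+05
|T(j92)| = 688900 / 6.907e+05 = 0.99738
20 log₁₀(0.99738) = -0.02 dB
∠[(j92)² + 1290(j92) + 688900] = ∠[6.8044e+05 + j1.1868e+05] = 9.89°
∠T(j92) = −9.89° = -9.89°

|T| = -0.0 dB, ∠T = -9.9°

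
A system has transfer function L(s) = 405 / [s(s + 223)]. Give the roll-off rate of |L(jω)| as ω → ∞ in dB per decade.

-40 dB/decade

With 0 zeros and 2 poles, the high-frequency asymptotic slope is 20 × (0 − 2) = -40 dB/decade.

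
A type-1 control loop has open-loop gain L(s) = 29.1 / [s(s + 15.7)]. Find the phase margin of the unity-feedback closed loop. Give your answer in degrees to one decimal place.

Gain crossover: |L(jω)| = 1 at ω ≈ 1.84 rad/sec.
∠L(j1.84) = −90° − arctan(1.84/15.7) ≈ -96.69°
PM = 180° + (-96.69°) = 83.31°

83.3°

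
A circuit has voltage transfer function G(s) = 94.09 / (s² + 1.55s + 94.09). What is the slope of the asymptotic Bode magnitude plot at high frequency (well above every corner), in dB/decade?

With 0 zeros and 2 poles, the high-frequency asymptotic slope is 20 × (0 − 2) = -40 dB/decade.

-40 dB/decade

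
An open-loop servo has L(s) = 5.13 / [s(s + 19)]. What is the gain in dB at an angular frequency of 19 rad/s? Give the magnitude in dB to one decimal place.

|j19 + 19| = √(19² + 19²) = 26.87
|j19| = 19
|L(j19)| = 5.13 / (26.87 × 19) = 0.010048
20 log₁₀(0.010048) = -39.96 dB

-40.0 dB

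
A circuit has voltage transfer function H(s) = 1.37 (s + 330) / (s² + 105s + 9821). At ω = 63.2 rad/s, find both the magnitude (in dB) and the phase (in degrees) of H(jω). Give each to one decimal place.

|H| = -25.7 dB, ∠H = -37.9 deg

|j63.2 + 330| = √(63.2² + 330²) = 336
|(j63.2)² + 105(j63.2) + 9821| = |5826.8 + j6636| = 8831
|H(j63.2)| = 1.37 × 336 / 8831 = 0.052125
20 log₁₀(0.052125) = -25.66 dB
∠(j63.2 + 330) = arctan(63.2/330) = 10.84°
∠[(j63.2)² + 105(j63.2) + 9821] = ∠[5826.8 + j6636] = 48.72°
∠H(j63.2) = 10.84° − 48.72° = -37.87°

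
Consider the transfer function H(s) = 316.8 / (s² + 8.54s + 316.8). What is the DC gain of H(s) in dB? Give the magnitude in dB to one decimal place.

0.0 dB

H(0) = 316.8 / 316.8 = 1
20 log₁₀(1) = 0.00 dB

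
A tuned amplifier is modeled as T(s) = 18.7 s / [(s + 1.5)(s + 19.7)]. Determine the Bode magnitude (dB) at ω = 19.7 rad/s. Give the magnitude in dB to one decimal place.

|j19.7| = 19.7
|j19.7 + 1.5| = √(19.7² + 1.5²) = 19.76
|j19.7 + 19.7| = √(19.7² + 19.7²) = 27.86
|T(j19.7)| = 18.7 × 19.7 / (19.76 × 27.86) = 0.66928
20 log₁₀(0.66928) = -3.49 dB

-3.5 dB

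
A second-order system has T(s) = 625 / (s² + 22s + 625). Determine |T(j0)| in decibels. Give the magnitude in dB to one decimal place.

0.0 dB

T(0) = 625 / 625 = 1
20 log₁₀(1) = 0.00 dB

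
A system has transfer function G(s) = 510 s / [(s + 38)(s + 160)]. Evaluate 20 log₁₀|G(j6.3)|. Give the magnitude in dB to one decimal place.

|j6.3| = 6.3
|j6.3 + 38| = √(6.3² + 38²) = 38.52
|j6.3 + 160| = √(6.3² + 160²) = 160.1
|G(j6.3)| = 510 × 6.3 / (38.52 × 160.1) = 0.52093
20 log₁₀(0.52093) = -5.66 dB

-5.7 dB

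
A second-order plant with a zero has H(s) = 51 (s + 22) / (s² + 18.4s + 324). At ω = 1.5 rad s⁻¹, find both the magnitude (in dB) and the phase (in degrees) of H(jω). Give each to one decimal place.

|j1.5 + 22| = √(1.5² + 22²) = 22.05
|(j1.5)² + 18.4(j1.5) + 324| = |321.75 + j27.6| = 322.9
|H(j1.5)| = 51 × 22.05 / 322.9 = 3.4825
20 log₁₀(3.4825) = 10.84 dB
∠(j1.5 + 22) = arctan(1.5/22) = 3.90°
∠[(j1.5)² + 18.4(j1.5) + 324] = ∠[321.75 + j27.6] = 4.90°
∠H(j1.5) = 3.90° − 4.90° = -1.00°

|H| = 10.8 dB, ∠H = -1.0°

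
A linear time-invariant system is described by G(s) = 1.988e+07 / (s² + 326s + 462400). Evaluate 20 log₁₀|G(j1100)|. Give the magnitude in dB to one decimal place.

27.6 dB

|(j1100)² + 326(j1100) + 462400| = |-7.476e+05 + j3.586e+05| = 8.292e+05
|G(j1100)| = 1.988e+07 / 8.292e+05 = 23.976
20 log₁₀(23.976) = 27.60 dB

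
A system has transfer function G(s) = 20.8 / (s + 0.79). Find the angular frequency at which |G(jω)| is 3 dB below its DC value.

0.79 rad/s

For a single-pole low-pass, the −3 dB point is at the pole: ω = 0.79 rad/s.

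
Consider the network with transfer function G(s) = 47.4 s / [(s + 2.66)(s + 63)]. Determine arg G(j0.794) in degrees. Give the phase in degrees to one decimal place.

72.7 deg

∠(j0.794) = 90.00°
∠(j0.794 + 2.66) = arctan(0.794/2.66) = 16.62°
∠(j0.794 + 63) = arctan(0.794/63) = 0.72°
∠G(j0.794) = 90.00° − (16.62° + 0.72°) = 72.66°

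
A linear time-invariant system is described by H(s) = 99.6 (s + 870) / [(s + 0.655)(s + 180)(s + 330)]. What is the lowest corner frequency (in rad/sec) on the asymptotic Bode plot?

Break frequencies occur at each pole and zero magnitude: 0.655 rad/sec, 180 rad/sec, 330 rad/sec, 870 rad/sec.
The lowest is 0.655 rad/sec.

0.655 rad/sec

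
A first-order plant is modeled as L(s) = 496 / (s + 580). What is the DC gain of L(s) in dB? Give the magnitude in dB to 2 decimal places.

L(0) = 496 / 580 = 0.85517
20 log₁₀(0.85517) = -1.359 dB

-1.36 dB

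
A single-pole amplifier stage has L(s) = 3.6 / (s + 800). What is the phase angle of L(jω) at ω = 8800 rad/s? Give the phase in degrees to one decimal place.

-84.8 deg

∠(j8800 + 800) = arctan(8800/800) = 84.81°
∠L(j8800) = −84.81° = -84.81°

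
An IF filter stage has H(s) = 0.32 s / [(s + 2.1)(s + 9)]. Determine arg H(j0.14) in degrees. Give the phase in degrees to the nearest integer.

∠(j0.14) = 90.00°
∠(j0.14 + 2.1) = arctan(0.14/2.1) = 3.81°
∠(j0.14 + 9) = arctan(0.14/9) = 0.89°
∠H(j0.14) = 90.00° − (3.81° + 0.89°) = 85.29°

85°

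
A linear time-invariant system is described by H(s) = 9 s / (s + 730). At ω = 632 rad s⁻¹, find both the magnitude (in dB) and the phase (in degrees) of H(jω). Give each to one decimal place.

|j632| = 632
|j632 + 730| = √(632² + 730²) = 965.6
|H(j632)| = 9 × 632 / 965.6 = 5.8908
20 log₁₀(5.8908) = 15.40 dB
∠(j632) = 90.00°
∠(j632 + 730) = arctan(632/730) = 40.88°
∠H(j632) = 90.00° − 40.88° = 49.12°

|H| = 15.4 dB, ∠H = 49.1°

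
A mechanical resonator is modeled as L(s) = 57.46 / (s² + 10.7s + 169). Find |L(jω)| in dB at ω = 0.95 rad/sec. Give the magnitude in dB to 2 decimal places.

-9.34 dB

|(j0.95)² + 10.7(j0.95) + 169| = |168.1 + j10.165| = 168.4
|L(j0.95)| = 57.46 / 168.4 = 0.3412
20 log₁₀(0.3412) = -9.340 dB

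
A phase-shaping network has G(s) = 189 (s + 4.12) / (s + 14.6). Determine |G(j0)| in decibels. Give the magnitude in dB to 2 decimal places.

34.54 dB

G(0) = 189 × 4.12 / 14.6 = 53.334
20 log₁₀(53.334) = 34.540 dB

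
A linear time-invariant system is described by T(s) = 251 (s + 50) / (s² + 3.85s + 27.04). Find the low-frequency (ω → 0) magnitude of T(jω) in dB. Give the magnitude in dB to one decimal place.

53.3 dB

T(0) = 251 × 50 / 27.04 = 464.13
20 log₁₀(464.13) = 53.33 dB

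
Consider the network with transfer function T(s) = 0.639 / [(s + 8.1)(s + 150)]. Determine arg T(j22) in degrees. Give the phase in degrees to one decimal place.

-78.1°

∠(j22 + 8.1) = arctan(22/8.1) = 69.79°
∠(j22 + 150) = arctan(22/150) = 8.34°
∠T(j22) = − (69.79° + 8.34°) = -78.13°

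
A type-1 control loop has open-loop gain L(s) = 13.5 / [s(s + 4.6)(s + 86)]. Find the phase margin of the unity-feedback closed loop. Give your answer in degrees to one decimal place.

Gain crossover: |L(jω)| = 1 at ω ≈ 0.0341 rad/s.
∠L(j0.0341) = −90° − arctan(0.0341/4.6) − arctan(0.0341/86) ≈ -90.45°
PM = 180° + (-90.45°) = 89.55°

89.6°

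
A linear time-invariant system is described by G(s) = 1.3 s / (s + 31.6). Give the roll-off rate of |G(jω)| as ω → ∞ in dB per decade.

With 1 zero and 1 pole, the high-frequency asymptotic slope is 20 × (1 − 1) = 0 dB/decade.

0 dB/decade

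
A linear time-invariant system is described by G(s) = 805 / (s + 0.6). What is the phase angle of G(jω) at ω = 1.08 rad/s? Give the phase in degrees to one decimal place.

∠(j1.08 + 0.6) = arctan(1.08/0.6) = 60.95°
∠G(j1.08) = −60.95° = -60.95°

-60.9°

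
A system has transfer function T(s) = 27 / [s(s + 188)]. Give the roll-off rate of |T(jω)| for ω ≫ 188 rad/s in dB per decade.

With 0 zeros and 2 poles, the high-frequency asymptotic slope is 20 × (0 − 2) = -40 dB/decade.

-40 dB/decade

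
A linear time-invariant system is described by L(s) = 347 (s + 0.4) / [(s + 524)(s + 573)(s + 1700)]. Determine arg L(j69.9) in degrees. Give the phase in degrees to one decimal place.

∠(j69.9 + 0.4) = arctan(69.9/0.4) = 89.67°
∠(j69.9 + 524) = arctan(69.9/524) = 7.60°
∠(j69.9 + 573) = arctan(69.9/573) = 6.96°
∠(j69.9 + 1700) = arctan(69.9/1700) = 2.35°
∠L(j69.9) = 89.67° − (7.60° + 6.96° + 2.35°) = 72.76°

72.8°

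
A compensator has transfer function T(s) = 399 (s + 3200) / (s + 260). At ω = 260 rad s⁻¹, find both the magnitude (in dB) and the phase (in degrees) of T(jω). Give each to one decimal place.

|T| = 70.8 dB, ∠T = -40.4°

|j260 + 3200| = √(260² + 3200²) = 3211
|j260 + 260| = √(260² + 260²) = 367.7
|T(j260)| = 399 × 3211 / 367.7 = 3483.9
20 log₁₀(3483.9) = 70.84 dB
∠(j260 + 3200) = arctan(260/3200) = 4.65°
∠(j260 + 260) = arctan(260/260) = 45.00°
∠T(j260) = 4.65° − 45.00° = -40.35°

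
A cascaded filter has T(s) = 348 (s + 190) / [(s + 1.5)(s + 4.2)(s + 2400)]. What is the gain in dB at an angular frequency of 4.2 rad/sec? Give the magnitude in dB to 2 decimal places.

0.34 dB

|j4.2 + 190| = √(4.2² + 190²) = 190
|j4.2 + 1.5| = √(4.2² + 1.5²) = 4.46
|j4.2 + 4.2| = √(4.2² + 4.2²) = 5.94
|j4.2 + 2400| = √(4.2² + 2400²) = 2400
|T(j4.2)| = 348 × 190 / (4.46 × 5.94 × 2400) = 1.0403
20 log₁₀(1.0403) = 0.343 dB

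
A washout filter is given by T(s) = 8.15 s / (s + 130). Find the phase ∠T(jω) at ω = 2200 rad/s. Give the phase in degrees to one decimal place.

∠(j2200) = 90.00°
∠(j2200 + 130) = arctan(2200/130) = 86.62°
∠T(j2200) = 90.00° − 86.62° = 3.38°

3.4 deg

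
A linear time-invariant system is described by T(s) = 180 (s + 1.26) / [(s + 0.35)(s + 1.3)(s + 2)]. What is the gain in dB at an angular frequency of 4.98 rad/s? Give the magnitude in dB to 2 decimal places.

|j4.98 + 1.26| = √(4.98² + 1.26²) = 5.137
|j4.98 + 0.35| = √(4.98² + 0.35²) = 4.992
|j4.98 + 1.3| = √(4.98² + 1.3²) = 5.147
|j4.98 + 2| = √(4.98² + 2²) = 5.367
|T(j4.98)| = 180 × 5.137 / (4.992 × 5.147 × 5.367) = 6.7055
20 log₁₀(6.7055) = 16.529 dB

16.53 dB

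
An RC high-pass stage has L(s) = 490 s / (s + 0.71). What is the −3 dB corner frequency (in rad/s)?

0.71 rad/s

For a single-pole high-pass, the −3 dB point is at the pole: ω = 0.71 rad/s.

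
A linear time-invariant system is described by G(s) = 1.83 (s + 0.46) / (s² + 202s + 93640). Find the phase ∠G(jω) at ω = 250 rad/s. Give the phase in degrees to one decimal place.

31.6 deg

∠(j250 + 0.46) = arctan(250/0.46) = 89.89°
∠[(j250)² + 202(j250) + 93640] = ∠[31140 + j50500] = 58.34°
∠G(j250) = 89.89° − 58.34° = 31.55°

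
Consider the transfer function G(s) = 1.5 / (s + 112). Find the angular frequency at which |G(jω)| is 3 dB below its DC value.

For a single-pole low-pass, the −3 dB point is at the pole: ω = 112 rad/sec.

112 rad/sec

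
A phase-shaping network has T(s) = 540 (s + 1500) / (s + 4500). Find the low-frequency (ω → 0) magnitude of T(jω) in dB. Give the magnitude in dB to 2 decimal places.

T(0) = 540 × 1500 / 4500 = 180
20 log₁₀(180) = 45.105 dB

45.11 dB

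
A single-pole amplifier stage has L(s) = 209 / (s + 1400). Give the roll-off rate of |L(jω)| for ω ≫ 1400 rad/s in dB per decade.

-20 dB/decade

With 0 zeros and 1 pole, the high-frequency asymptotic slope is 20 × (0 − 1) = -20 dB/decade.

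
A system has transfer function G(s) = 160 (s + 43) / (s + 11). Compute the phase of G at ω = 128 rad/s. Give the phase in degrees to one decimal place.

-13.7°

∠(j128 + 43) = arctan(128/43) = 71.43°
∠(j128 + 11) = arctan(128/11) = 85.09°
∠G(j128) = 71.43° − 85.09° = -13.66°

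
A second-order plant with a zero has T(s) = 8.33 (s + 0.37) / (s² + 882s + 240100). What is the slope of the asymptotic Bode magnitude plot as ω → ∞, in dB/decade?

-20 dB/decade

With 1 zero and 2 poles, the high-frequency asymptotic slope is 20 × (1 − 2) = -20 dB/decade.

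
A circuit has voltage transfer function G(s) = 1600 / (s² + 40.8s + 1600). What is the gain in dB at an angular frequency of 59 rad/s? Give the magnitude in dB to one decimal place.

|(j59)² + 40.8(j59) + 1600| = |-1881 + j2407.2| = 3055
|G(j59)| = 1600 / 3055 = 0.52374
20 log₁₀(0.52374) = -5.62 dB

-5.6 dB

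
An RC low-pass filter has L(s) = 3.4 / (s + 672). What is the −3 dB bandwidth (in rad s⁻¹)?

672 rad s⁻¹

For a single-pole low-pass, the −3 dB point is at the pole: ω = 672 rad s⁻¹.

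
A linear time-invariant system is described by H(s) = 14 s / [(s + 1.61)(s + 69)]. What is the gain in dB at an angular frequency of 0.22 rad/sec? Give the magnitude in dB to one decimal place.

-31.2 dB

|j0.22| = 0.22
|j0.22 + 1.61| = √(0.22² + 1.61²) = 1.625
|j0.22 + 69| = √(0.22² + 69²) = 69
|H(j0.22)| = 14 × 0.22 / (1.625 × 69) = 0.02747
20 log₁₀(0.02747) = -31.22 dB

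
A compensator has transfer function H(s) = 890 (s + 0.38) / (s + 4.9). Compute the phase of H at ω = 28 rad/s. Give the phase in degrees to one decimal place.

9.1°

∠(j28 + 0.38) = arctan(28/0.38) = 89.22°
∠(j28 + 4.9) = arctan(28/4.9) = 80.07°
∠H(j28) = 89.22° − 80.07° = 9.15°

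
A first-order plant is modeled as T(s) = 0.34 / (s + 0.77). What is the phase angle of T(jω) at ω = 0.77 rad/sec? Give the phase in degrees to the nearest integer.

-45°

∠(j0.77 + 0.77) = arctan(0.77/0.77) = 45.00°
∠T(j0.77) = −45.00° = -45.00°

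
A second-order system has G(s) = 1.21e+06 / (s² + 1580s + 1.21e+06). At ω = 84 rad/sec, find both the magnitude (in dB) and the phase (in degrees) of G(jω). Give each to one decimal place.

|G| = -0.0 dB, ∠G = -6.3°

|(j84)² + 1580(j84) + 1.21e+06| = |1.2029e+06 + j1.3272e+05| = 1.21e+06
|G(j84)| = 1.21e+06 / 1.21e+06 = 0.9998
20 log₁₀(0.9998) = -0.00 dB
∠[(j84)² + 1580(j84) + 1.21e+06] = ∠[1.2029e+06 + j1.3272e+05] = 6.30°
∠G(j84) = −6.30° = -6.30°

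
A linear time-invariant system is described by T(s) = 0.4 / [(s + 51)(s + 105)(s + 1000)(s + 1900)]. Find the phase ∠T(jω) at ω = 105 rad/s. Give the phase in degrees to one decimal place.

∠(j105 + 51) = arctan(105/51) = 64.09°
∠(j105 + 105) = arctan(105/105) = 45.00°
∠(j105 + 1000) = arctan(105/1000) = 5.99°
∠(j105 + 1900) = arctan(105/1900) = 3.16°
∠T(j105) = − (64.09° + 45.00° + 5.99° + 3.16°) = -118.25°

-118.3°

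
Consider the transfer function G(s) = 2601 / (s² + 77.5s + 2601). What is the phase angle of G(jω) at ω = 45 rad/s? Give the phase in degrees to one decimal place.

∠[(j45)² + 77.5(j45) + 2601] = ∠[576 + j3487.5] = 80.62°
∠G(j45) = −80.62° = -80.62°

-80.6°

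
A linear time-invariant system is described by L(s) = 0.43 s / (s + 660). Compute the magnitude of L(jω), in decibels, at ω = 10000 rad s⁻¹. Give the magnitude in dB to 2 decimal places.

|j10000| = 1e+04
|j10000 + 660| = √(10000² + 660²) = 1.002e+04
|L(j10000)| = 0.43 × 1e+04 / 1.002e+04 = 0.42907
20 log₁₀(0.42907) = -7.350 dB

-7.35 dB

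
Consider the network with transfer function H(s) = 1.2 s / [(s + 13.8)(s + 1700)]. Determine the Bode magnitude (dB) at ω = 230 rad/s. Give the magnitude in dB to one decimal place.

|j230| = 230
|j230 + 13.8| = √(230² + 13.8²) = 230.4
|j230 + 1700| = √(230² + 1700²) = 1715
|H(j230)| = 1.2 × 230 / (230.4 × 1715) = 0.00069825
20 log₁₀(0.00069825) = -63.12 dB

-63.1 dB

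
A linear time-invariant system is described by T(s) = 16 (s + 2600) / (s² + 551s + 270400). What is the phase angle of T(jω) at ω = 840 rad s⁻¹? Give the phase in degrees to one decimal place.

∠(j840 + 2600) = arctan(840/2600) = 17.90°
∠[(j840)² + 551(j840) + 270400] = ∠[-4.352e+05 + j4.6284e+05] = 133.24°
∠T(j840) = 17.90° − 133.24° = -115.33°

-115.3 deg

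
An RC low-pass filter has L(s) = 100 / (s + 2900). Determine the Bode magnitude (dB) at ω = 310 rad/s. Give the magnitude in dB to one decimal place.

-29.3 dB

|j310 + 2900| = √(310² + 2900²) = 2917
|L(j310)| = 100 / 2917 = 0.034287
20 log₁₀(0.034287) = -29.30 dB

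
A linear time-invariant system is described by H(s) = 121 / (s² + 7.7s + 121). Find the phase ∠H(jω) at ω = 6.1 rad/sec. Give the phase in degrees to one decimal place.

-29.3°

∠[(j6.1)² + 7.7(j6.1) + 121] = ∠[83.79 + j46.97] = 29.27°
∠H(j6.1) = −29.27° = -29.27°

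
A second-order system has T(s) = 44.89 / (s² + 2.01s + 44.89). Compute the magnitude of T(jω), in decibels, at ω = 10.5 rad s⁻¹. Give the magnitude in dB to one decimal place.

|(j10.5)² + 2.01(j10.5) + 44.89| = |-65.36 + j21.105| = 68.68
|T(j10.5)| = 44.89 / 68.68 = 0.65358
20 log₁₀(0.65358) = -3.69 dB

-3.7 dB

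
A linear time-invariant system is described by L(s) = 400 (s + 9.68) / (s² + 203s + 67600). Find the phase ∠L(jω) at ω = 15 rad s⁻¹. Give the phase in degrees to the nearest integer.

55°

∠(j15 + 9.68) = arctan(15/9.68) = 57.16°
∠[(j15)² + 203(j15) + 67600] = ∠[67375 + j3045] = 2.59°
∠L(j15) = 57.16° − 2.59° = 54.58°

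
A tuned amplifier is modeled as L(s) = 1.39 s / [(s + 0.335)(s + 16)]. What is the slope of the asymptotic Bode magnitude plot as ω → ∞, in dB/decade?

With 1 zero and 2 poles, the high-frequency asymptotic slope is 20 × (1 − 2) = -20 dB/decade.

-20 dB/decade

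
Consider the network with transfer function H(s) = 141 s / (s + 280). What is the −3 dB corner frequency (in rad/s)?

For a single-pole high-pass, the −3 dB point is at the pole: ω = 280 rad/s.

280 rad/s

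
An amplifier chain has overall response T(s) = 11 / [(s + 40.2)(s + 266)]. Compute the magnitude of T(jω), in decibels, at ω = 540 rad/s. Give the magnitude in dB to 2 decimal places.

|j540 + 40.2| = √(540² + 40.2²) = 541.5
|j540 + 266| = √(540² + 266²) = 602
|T(j540)| = 11 / (541.5 × 602) = 3.3747e-05
20 log₁₀(3.3747e-05) = -89.435 dB

-89.44 dB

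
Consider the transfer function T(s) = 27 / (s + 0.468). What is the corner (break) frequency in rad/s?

0.468 rad/s

The single real pole at s = −0.468 gives a corner at ω = 0.468 rad/s.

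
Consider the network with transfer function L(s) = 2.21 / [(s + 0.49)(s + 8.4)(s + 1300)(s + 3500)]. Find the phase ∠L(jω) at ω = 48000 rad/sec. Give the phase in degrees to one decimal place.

∠(j48000 + 0.49) = arctan(48000/0.49) = 90.00°
∠(j48000 + 8.4) = arctan(48000/8.4) = 89.99°
∠(j48000 + 1300) = arctan(48000/1300) = 88.45°
∠(j48000 + 3500) = arctan(48000/3500) = 85.83°
∠L(j48000) = − (90.00° + 89.99° + 88.45° + 85.83°) = -354.27°

-354.3°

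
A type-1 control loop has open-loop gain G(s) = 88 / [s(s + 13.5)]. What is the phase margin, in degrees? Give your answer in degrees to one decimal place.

Gain crossover: |G(jω)| = 1 at ω ≈ 5.96 rad/sec.
∠G(j5.96) = −90° − arctan(5.96/13.5) ≈ -113.83°
PM = 180° + (-113.83°) = 66.17°

66.2°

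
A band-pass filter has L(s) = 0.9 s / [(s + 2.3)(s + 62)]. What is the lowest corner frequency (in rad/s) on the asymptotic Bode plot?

Break frequencies occur at each pole and zero magnitude: 2.3 rad/s, 62 rad/s.
The lowest is 2.3 rad/s.

2.3 rad/s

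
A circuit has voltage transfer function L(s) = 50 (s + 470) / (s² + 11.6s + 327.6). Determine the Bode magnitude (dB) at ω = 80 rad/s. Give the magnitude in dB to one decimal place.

11.8 dB

|j80 + 470| = √(80² + 470²) = 476.8
|(j80)² + 11.6(j80) + 327.6| = |-6072.4 + j928| = 6143
|L(j80)| = 50 × 476.8 / 6143 = 3.8806
20 log₁₀(3.8806) = 11.78 dB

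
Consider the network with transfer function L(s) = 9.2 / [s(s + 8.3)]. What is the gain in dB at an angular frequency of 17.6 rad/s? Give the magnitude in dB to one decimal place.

|j17.6 + 8.3| = √(17.6² + 8.3²) = 19.46
|j17.6| = 17.6
|L(j17.6)| = 9.2 / (19.46 × 17.6) = 0.026863
20 log₁₀(0.026863) = -31.42 dB

-31.4 dB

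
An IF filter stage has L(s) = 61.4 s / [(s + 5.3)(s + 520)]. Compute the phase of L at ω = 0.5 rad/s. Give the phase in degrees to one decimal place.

∠(j0.5) = 90.00°
∠(j0.5 + 5.3) = arctan(0.5/5.3) = 5.39°
∠(j0.5 + 520) = arctan(0.5/520) = 0.06°
∠L(j0.5) = 90.00° − (5.39° + 0.06°) = 84.56°

84.6°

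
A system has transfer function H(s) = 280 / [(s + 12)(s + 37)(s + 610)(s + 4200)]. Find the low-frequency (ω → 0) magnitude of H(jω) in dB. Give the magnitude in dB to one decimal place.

H(0) = 280 / (12 × 37 × 610 × 4200) = 2.4615e-07
20 log₁₀(2.4615e-07) = -132.18 dB

-132.2 dB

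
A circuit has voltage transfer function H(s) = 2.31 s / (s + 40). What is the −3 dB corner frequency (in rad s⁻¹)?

For a single-pole high-pass, the −3 dB point is at the pole: ω = 40 rad s⁻¹.

40 rad s⁻¹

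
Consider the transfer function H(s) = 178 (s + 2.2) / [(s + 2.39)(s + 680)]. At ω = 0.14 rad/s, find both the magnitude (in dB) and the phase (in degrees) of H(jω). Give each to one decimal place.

|j0.14 + 2.2| = √(0.14² + 2.2²) = 2.204
|j0.14 + 2.39| = √(0.14² + 2.39²) = 2.394
|j0.14 + 680| = √(0.14² + 680²) = 680
|H(j0.14)| = 178 × 2.204 / (2.394 × 680) = 0.24103
20 log₁₀(0.24103) = -12.36 dB
∠(j0.14 + 2.2) = arctan(0.14/2.2) = 3.64°
∠(j0.14 + 2.39) = arctan(0.14/2.39) = 3.35°
∠(j0.14 + 680) = arctan(0.14/680) = 0.01°
∠H(j0.14) = 3.64° − (3.35° + 0.01°) = 0.28°

|H| = -12.4 dB, ∠H = 0.3°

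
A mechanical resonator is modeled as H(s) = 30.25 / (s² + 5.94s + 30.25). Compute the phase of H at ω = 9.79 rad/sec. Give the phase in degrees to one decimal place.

-138.4°

∠[(j9.79)² + 5.94(j9.79) + 30.25] = ∠[-65.594 + j58.153] = 138.44°
∠H(j9.79) = −138.44° = -138.44°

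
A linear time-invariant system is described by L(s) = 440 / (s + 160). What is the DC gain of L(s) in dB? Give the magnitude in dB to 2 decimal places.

L(0) = 440 / 160 = 2.75
20 log₁₀(2.75) = 8.787 dB

8.79 dB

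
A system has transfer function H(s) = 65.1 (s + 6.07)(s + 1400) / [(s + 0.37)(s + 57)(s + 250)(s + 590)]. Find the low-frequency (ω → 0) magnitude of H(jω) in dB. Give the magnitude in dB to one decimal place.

-15.0 dB

H(0) = 65.1 × 6.07 × 1400 / (0.37 × 57 × 250 × 590) = 0.17784
20 log₁₀(0.17784) = -15.00 dB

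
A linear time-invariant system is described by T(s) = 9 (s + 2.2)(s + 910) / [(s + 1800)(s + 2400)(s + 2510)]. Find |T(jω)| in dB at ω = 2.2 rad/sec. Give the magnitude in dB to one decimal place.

|j2.2 + 2.2| = √(2.2² + 2.2²) = 3.111
|j2.2 + 910| = √(2.2² + 910²) = 910
|j2.2 + 1800| = √(2.2² + 1800²) = 1800
|j2.2 + 2400| = √(2.2² + 2400²) = 2400
|j2.2 + 2510| = √(2.2² + 2510²) = 2510
|T(j2.2)| = 9 × 3.111 × 910 / (1800 × 2400 × 2510) = 2.35e-06
20 log₁₀(2.35e-06) = -112.58 dB

-112.6 dB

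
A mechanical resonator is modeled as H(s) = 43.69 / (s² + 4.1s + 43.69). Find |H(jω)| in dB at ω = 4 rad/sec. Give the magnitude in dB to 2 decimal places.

2.66 dB

|(j4)² + 4.1(j4) + 43.69| = |27.69 + j16.4| = 32.18
|H(j4)| = 43.69 / 32.18 = 1.3576
20 log₁₀(1.3576) = 2.655 dB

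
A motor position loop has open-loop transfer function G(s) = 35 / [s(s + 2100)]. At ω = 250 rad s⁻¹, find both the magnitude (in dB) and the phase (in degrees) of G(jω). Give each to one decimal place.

|G| = -83.6 dB, ∠G = -96.8°

|j250 + 2100| = √(250² + 2100²) = 2115
|j250| = 250
|G(j250)| = 35 / (2115 × 250) = 6.6199e-05
20 log₁₀(6.6199e-05) = -83.58 dB
∠(j250 + 2100) = arctan(250/2100) = 6.79°
∠(j250) = 90.00°
∠G(j250) = − (6.79° + 90.00°) = -96.79°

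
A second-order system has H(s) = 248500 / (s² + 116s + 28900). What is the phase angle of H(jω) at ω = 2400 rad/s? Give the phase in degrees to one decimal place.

-177.2°

∠[(j2400)² + 116(j2400) + 28900] = ∠[-5.7311e+06 + j2.784e+05] = 177.22°
∠H(j2400) = −177.22° = -177.22°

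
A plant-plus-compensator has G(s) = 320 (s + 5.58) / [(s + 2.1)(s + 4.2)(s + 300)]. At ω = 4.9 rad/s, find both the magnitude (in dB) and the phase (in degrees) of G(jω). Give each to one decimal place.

|j4.9 + 5.58| = √(4.9² + 5.58²) = 7.426
|j4.9 + 2.1| = √(4.9² + 2.1²) = 5.331
|j4.9 + 4.2| = √(4.9² + 4.2²) = 6.454
|j4.9 + 300| = √(4.9² + 300²) = 300
|G(j4.9)| = 320 × 7.426 / (5.331 × 6.454 × 300) = 0.2302
20 log₁₀(0.2302) = -12.76 dB
∠(j4.9 + 5.58) = arctan(4.9/5.58) = 41.29°
∠(j4.9 + 2.1) = arctan(4.9/2.1) = 66.80°
∠(j4.9 + 4.2) = arctan(4.9/4.2) = 49.40°
∠(j4.9 + 300) = arctan(4.9/300) = 0.94°
∠G(j4.9) = 41.29° − (66.80° + 49.40° + 0.94°) = -75.85°

|G| = -12.8 dB, ∠G = -75.8°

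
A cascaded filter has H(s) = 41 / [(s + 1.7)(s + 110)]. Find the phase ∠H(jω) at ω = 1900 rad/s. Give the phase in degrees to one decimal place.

-176.6 deg

∠(j1900 + 1.7) = arctan(1900/1.7) = 89.95°
∠(j1900 + 110) = arctan(1900/110) = 86.69°
∠H(j1900) = − (89.95° + 86.69°) = -176.64°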